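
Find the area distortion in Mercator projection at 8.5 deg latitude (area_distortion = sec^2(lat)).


area_distortion = 1/cos^2(8.5) = 1.022

1.022


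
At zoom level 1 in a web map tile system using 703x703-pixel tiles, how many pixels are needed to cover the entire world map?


tiles per axis = 2^1 = 2
total tiles = 2^2 = 4
pixels per axis = 2 * 703 = 1406
total pixels = 1406^2 = 1976836

1976836 pixels


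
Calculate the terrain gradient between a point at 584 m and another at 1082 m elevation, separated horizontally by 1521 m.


gradient = (1082 - 584) / 1521 = 498 / 1521 = 0.3274

0.3274


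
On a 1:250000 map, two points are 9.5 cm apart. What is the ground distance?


ground = 9.5 cm * 250000 / 100 = 23750.0 m = 23.75 km

23.75 km


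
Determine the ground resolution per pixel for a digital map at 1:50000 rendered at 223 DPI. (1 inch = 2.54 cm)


pixel_cm = 2.54 / 223 ≈ 0.01139 cm
ground = pixel_cm * 50000 / 100 = 2.54 * 50000 / (223 * 100) = 127000 / 22300 ≈ 5.7 m

5.7 m


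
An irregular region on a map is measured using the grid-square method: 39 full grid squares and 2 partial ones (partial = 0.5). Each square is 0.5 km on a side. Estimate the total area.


effective squares = 39 + 2 * 0.5 = 40.0
area = 40.0 * 0.25 = 10.0 km^2

10.0 km^2


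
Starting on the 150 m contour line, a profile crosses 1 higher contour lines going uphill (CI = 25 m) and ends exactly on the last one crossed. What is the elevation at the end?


elevation = 150 + 1 * 25 = 175 m

175 m


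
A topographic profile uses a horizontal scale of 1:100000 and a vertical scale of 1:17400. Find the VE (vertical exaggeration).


VE = horizontal_scale / vertical_scale = 100000 / 17400 ≈ 5.7

5.7x


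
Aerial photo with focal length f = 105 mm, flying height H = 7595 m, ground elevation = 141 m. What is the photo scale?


scale = f / (H - h) = 105 mm / 7454 m = 105 / 7454000 = 1:70990

1:70990


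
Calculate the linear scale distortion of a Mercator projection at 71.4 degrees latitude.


SF = 1 / cos(71.4) = 1 / 0.318959 = 3.135

3.135


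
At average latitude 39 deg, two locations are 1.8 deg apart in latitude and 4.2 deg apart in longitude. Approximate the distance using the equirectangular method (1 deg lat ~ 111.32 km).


dlat_km = 1.8 * 111.32 = 200.376
dlon_km = 4.2 * 111.32 * cos(39) ≈ 363.35
dist = sqrt(200.376^2 + 363.35^2) ≈ 414.9 km

414.9 km


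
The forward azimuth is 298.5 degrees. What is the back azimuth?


back azimuth = (298.5 + 180) mod 360 = 118.5 degrees

118.5 degrees


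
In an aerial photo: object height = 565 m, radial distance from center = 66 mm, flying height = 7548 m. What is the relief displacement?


d = h * r / H = 565 * 66 / 7548 = 4.94 mm

4.94 mm


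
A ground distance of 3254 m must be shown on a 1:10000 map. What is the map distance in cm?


map_cm = 3254 * 100 / 10000 = 32.54 cm

32.54 cm


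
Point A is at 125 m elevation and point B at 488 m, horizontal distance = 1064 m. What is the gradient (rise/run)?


gradient = (488 - 125) / 1064 = 363 / 1064 = 0.3412

0.3412


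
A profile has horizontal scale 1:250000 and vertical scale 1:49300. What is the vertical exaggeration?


VE = horizontal_scale / vertical_scale = 250000 / 49300 ≈ 5.1

5.1x


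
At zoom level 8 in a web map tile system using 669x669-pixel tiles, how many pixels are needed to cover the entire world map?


tiles per axis = 2^8 = 256
total tiles = 256^2 = 65536
pixels per axis = 256 * 669 = 171264
total pixels = 171264^2 = 29331357696

29331357696 pixels


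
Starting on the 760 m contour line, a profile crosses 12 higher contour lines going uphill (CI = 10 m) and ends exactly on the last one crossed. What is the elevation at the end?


elevation = 760 + 12 * 10 = 880 m

880 m


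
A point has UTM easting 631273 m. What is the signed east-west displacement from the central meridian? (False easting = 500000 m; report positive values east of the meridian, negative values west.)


displacement = 631273 - 500000 = 131273 m

131273 m


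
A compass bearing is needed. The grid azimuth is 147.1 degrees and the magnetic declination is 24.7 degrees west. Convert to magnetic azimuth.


magnetic azimuth = grid azimuth - declination (east +ve)
mag_az = 147.1 - -24.7 = 171.8 degrees

171.8 degrees


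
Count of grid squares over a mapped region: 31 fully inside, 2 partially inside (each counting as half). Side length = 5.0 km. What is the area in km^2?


effective squares = 31 + 2 * 0.5 = 32.0
area = 32.0 * 25.0 = 800.0 km^2

800.0 km^2


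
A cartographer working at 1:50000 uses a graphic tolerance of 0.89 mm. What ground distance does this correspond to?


ground = 0.89 mm * 50000 / 1000 = 44.5 m

44.5 m


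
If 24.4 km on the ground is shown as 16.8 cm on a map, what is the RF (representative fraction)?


ground = 24.4 km = 2440000 cm; RF denominator = ground / map = 2440000 / 16.8 ≈ 145238; RF = 1:145238

1:145238


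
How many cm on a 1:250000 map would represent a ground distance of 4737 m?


map_cm = 4737 * 100 / 250000 = 1.8948 cm ≈ 1.89 cm

1.89 cm


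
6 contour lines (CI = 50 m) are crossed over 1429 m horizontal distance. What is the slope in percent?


elevation change = 6 * 50 = 300 m
slope = 300 / 1429 * 100 = 21.0%

21.0%


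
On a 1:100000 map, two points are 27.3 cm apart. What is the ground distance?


ground = 27.3 cm * 100000 / 100 = 27300.0 m = 27.3 km

27.3 km


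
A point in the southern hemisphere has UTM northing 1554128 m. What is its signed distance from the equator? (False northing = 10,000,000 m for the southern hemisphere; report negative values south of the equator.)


For southern: actual = 1554128 - 10000000 = -8445872 m

-8445872 m


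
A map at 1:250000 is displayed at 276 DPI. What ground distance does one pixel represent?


pixel_cm = 2.54 / 276 ≈ 0.009203 cm
ground = pixel_cm * 250000 / 100 = 2.54 * 250000 / (276 * 100) = 635000 / 27600 ≈ 23.01 m

23.01 m


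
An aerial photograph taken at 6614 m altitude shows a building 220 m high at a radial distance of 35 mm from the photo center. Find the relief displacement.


d = h * r / H = 220 * 35 / 6614 = 1.16 mm

1.16 mm


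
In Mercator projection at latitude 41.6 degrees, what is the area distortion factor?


area_distortion = 1/cos^2(41.6) = 1.788

1.788


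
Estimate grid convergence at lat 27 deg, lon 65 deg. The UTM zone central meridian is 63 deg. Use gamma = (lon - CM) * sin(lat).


gamma = (65 - 63) * sin(27) = 2 * 0.45399 = 0.908 degrees

0.908 degrees


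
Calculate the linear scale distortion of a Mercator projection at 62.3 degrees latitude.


SF = 1 / cos(62.3) = 1 / 0.464842 = 2.151

2.151


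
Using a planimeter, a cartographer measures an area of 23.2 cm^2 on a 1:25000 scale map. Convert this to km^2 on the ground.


ground_area = 23.2 * (25000/100)^2 = 1450000.0 m^2 = 1.45 km^2

1.45 km^2


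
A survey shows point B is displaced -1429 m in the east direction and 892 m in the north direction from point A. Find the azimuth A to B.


az = atan2(-1429, 892) = -58.0 deg
adjusted to 0-360: 302.0 degrees

302.0 degrees


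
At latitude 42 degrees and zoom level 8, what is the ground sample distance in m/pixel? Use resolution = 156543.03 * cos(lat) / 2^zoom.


res = 156543.03 * cos(42) / 2^8 = 156543.03 * 0.74314483 / 256 = 454.43 m/pixel

454.43 m/pixel


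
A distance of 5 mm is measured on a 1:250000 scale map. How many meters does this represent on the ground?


ground = 5 mm * 250000 / 1000 = 1250.0 m

1250.0 m


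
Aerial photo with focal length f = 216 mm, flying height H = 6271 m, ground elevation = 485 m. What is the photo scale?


scale = f / (H - h) = 216 mm / 5786 m = 216 / 5786000 = 1:26787

1:26787


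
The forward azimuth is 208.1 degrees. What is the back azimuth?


back azimuth = (208.1 + 180) mod 360 = 28.1 degrees

28.1 degrees


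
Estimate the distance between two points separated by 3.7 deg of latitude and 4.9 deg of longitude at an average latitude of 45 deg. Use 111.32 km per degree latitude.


dlat_km = 3.7 * 111.32 = 411.884
dlon_km = 4.9 * 111.32 * cos(45) ≈ 385.704
dist = sqrt(411.884^2 + 385.704^2) ≈ 564.3 km

564.3 km


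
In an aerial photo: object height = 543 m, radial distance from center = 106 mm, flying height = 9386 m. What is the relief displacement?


d = h * r / H = 543 * 106 / 9386 = 6.13 mm

6.13 mm


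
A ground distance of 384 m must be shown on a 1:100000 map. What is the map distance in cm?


map_cm = 384 * 100 / 100000 = 0.384 cm ≈ 0.38 cm

0.38 cm


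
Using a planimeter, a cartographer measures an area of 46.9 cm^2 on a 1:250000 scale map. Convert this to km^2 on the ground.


ground_area = 46.9 * (250000/100)^2 = 293125000.0 m^2 = 293.125 km^2

293.125 km^2


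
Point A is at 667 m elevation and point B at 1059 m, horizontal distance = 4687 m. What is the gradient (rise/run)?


gradient = (1059 - 667) / 4687 = 392 / 4687 = 0.0836

0.0836


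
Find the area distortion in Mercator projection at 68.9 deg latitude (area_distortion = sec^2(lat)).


area_distortion = 1/cos^2(68.9) = 7.716

7.716


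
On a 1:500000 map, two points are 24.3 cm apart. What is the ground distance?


ground = 24.3 cm * 500000 / 100 = 121500.0 m = 121.5 km

121.5 km


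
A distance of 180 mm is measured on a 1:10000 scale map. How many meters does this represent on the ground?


ground = 180 mm * 10000 / 1000 = 1800.0 m

1800.0 m


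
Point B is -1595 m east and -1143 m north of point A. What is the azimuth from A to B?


az = atan2(-1595, -1143) = -125.6 deg
adjusted to 0-360: 234.4 degrees

234.4 degrees


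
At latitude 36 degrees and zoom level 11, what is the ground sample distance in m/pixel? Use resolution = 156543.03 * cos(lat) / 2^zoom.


res = 156543.03 * cos(36) / 2^11 = 156543.03 * 0.80901699 / 2048 = 61.84 m/pixel

61.84 m/pixel


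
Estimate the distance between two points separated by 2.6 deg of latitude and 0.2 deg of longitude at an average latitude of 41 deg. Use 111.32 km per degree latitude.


dlat_km = 2.6 * 111.32 = 289.432
dlon_km = 0.2 * 111.32 * cos(41) ≈ 16.803
dist = sqrt(289.432^2 + 16.803^2) ≈ 289.9 km

289.9 km


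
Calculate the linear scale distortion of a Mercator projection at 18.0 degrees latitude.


SF = 1 / cos(18.0) = 1 / 0.951057 = 1.051

1.051


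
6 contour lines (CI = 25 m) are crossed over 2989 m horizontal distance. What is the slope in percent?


elevation change = 6 * 25 = 150 m
slope = 150 / 2989 * 100 = 5.0%

5.0%


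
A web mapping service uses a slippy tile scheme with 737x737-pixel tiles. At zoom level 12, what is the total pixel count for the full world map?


tiles per axis = 2^12 = 4096
total tiles = 4096^2 = 16777216
pixels per axis = 4096 * 737 = 3018752
total pixels = 3018752^2 = 9112863637504

9112863637504 pixels


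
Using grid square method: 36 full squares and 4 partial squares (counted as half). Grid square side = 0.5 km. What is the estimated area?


effective squares = 36 + 4 * 0.5 = 38.0
area = 38.0 * 0.25 = 9.5 km^2

9.5 km^2


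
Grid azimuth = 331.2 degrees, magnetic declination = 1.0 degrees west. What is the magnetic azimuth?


magnetic azimuth = grid azimuth - declination (east +ve)
mag_az = 331.2 - -1.0 = 332.2 degrees

332.2 degrees


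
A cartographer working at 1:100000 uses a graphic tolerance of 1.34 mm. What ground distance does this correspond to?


ground = 1.34 mm * 100000 / 1000 = 134.0 m

134.0 m


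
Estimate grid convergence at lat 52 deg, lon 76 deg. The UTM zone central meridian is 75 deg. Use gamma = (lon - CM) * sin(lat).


gamma = (76 - 75) * sin(52) = 1 * 0.788011 = 0.788 degrees

0.788 degrees


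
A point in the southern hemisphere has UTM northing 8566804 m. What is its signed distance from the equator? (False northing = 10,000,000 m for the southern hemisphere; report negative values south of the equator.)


For southern: actual = 8566804 - 10000000 = -1433196 m

-1433196 m


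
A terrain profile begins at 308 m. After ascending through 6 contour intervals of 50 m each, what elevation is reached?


elevation = 308 + 6 * 50 = 608 m

608 m


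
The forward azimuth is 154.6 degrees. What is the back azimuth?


back azimuth = (154.6 + 180) mod 360 = 334.6 degrees

334.6 degrees


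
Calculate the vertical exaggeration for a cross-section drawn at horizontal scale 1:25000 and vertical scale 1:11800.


VE = horizontal_scale / vertical_scale = 25000 / 11800 ≈ 2.1

2.1x


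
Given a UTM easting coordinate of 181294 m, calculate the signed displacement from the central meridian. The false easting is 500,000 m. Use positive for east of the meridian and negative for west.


displacement = 181294 - 500000 = -318706 m

-318706 m


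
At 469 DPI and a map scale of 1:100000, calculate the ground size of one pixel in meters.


pixel_cm = 2.54 / 469 ≈ 0.005416 cm
ground = pixel_cm * 100000 / 100 = 2.54 * 100000 / (469 * 100) = 254000 / 46900 ≈ 5.42 m

5.42 m


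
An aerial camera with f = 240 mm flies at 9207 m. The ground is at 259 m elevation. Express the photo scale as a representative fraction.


scale = f / (H - h) = 240 mm / 8948 m = 240 / 8948000 = 1:37283

1:37283


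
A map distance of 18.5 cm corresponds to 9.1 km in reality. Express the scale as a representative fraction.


ground = 9.1 km = 910000 cm; RF denominator = ground / map = 910000 / 18.5 ≈ 49189; RF = 1:49189

1:49189


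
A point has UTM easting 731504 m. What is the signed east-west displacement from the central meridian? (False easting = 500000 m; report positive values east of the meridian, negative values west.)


displacement = 731504 - 500000 = 231504 m

231504 m


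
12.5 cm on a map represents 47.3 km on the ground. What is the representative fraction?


ground = 47.3 km = 4730000 cm; RF denominator = ground / map = 4730000 / 12.5 = 378400; RF = 1:378400

1:378400


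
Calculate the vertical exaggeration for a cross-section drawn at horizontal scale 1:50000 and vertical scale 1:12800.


VE = horizontal_scale / vertical_scale = 50000 / 12800 = 3.90625 ≈ 3.9

3.9x


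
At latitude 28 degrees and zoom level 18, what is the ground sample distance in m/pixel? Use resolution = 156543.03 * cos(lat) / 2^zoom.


res = 156543.03 * cos(28) / 2^18 = 156543.03 * 0.88294759 / 262144 = 0.53 m/pixel

0.53 m/pixel


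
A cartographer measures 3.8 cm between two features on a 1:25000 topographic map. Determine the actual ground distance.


ground = 3.8 cm * 25000 / 100 = 950.0 m

950.0 m


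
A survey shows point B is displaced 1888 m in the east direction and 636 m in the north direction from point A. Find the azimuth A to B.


az = atan2(1888, 636) = 71.4 deg
adjusted to 0-360: 71.4 degrees

71.4 degrees


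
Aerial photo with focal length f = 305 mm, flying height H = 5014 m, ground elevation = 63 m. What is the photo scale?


scale = f / (H - h) = 305 mm / 4951 m = 305 / 4951000 = 1:16233

1:16233


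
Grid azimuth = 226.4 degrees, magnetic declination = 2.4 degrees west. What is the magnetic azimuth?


magnetic azimuth = grid azimuth - declination (east +ve)
mag_az = 226.4 - -2.4 = 228.8 degrees

228.8 degrees


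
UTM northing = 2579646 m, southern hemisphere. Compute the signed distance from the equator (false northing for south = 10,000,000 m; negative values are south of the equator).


For southern: actual = 2579646 - 10000000 = -7420354 m

-7420354 m


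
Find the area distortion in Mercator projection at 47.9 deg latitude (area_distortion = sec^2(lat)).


area_distortion = 1/cos^2(47.9) = 2.225

2.225


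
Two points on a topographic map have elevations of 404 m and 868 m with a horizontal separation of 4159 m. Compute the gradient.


gradient = (868 - 404) / 4159 = 464 / 4159 = 0.1116

0.1116


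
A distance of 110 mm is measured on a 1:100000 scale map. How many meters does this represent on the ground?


ground = 110 mm * 100000 / 1000 = 11000.0 m

11000.0 m


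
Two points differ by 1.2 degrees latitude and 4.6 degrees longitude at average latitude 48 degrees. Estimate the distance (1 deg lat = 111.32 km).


dlat_km = 1.2 * 111.32 = 133.584
dlon_km = 4.6 * 111.32 * cos(48) ≈ 342.643
dist = sqrt(133.584^2 + 342.643^2) ≈ 367.8 km

367.8 km


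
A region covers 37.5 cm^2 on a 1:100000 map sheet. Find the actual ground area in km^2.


ground_area = 37.5 * (100000/100)^2 = 37500000.0 m^2 = 37.5 km^2

37.5 km^2


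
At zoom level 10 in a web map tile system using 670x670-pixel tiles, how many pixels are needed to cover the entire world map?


tiles per axis = 2^10 = 1024
total tiles = 1024^2 = 1048576
pixels per axis = 1024 * 670 = 686080
total pixels = 686080^2 = 470705766400

470705766400 pixels


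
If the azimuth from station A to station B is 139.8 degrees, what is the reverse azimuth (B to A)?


back azimuth = (139.8 + 180) mod 360 = 319.8 degrees

319.8 degrees


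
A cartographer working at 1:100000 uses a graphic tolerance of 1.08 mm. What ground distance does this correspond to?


ground = 1.08 mm * 100000 / 1000 = 108.0 m

108.0 m


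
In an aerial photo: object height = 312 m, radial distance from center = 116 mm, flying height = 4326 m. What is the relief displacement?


d = h * r / H = 312 * 116 / 4326 = 8.37 mm

8.37 mm


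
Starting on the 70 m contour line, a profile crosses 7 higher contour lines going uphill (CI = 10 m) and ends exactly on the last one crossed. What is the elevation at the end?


elevation = 70 + 7 * 10 = 140 m

140 m


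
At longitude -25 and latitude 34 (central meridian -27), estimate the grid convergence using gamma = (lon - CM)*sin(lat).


gamma = (-25 - -27) * sin(34) = 2 * 0.559193 = 1.118 degrees

1.118 degrees


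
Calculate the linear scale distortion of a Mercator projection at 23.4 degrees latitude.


SF = 1 / cos(23.4) = 1 / 0.917755 = 1.09

1.09


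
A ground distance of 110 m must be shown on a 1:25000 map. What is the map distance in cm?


map_cm = 110 * 100 / 25000 = 0.44 cm

0.44 cm


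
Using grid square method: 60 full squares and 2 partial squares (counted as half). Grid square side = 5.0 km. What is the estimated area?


effective squares = 60 + 2 * 0.5 = 61.0
area = 61.0 * 25.0 = 1525.0 km^2

1525.0 km^2


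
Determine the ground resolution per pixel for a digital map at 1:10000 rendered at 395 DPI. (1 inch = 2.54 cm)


pixel_cm = 2.54 / 395 ≈ 0.00643 cm
ground = pixel_cm * 10000 / 100 = 2.54 * 10000 / (395 * 100) = 25400 / 39500 ≈ 0.64 m

0.64 m


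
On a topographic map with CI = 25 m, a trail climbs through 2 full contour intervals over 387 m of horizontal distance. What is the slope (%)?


elevation change = 2 * 25 = 50 m
slope = 50 / 387 * 100 = 12.9%

12.9%


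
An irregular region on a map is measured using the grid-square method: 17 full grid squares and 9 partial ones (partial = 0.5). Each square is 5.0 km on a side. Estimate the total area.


effective squares = 17 + 9 * 0.5 = 21.5
area = 21.5 * 25.0 = 537.5 km^2

537.5 km^2


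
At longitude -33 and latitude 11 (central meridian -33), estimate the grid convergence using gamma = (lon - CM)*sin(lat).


gamma = (-33 - -33) * sin(11) = 0 * 0.190809 = 0.0 degrees

0.0 degrees


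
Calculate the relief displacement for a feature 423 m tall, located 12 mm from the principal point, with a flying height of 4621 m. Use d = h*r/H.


d = h * r / H = 423 * 12 / 4621 = 1.1 mm

1.1 mm


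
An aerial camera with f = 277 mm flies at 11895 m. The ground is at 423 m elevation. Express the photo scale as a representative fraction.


scale = f / (H - h) = 277 mm / 11472 m = 277 / 11472000 = 1:41415

1:41415


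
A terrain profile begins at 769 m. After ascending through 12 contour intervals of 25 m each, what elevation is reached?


elevation = 769 + 12 * 25 = 1069 m

1069 m


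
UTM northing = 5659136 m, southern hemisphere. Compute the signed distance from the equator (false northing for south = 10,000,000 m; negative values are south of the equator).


For southern: actual = 5659136 - 10000000 = -4340864 m

-4340864 m


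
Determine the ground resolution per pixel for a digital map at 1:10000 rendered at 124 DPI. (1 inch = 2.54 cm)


pixel_cm = 2.54 / 124 ≈ 0.020484 cm
ground = pixel_cm * 10000 / 100 = 2.54 * 10000 / (124 * 100) = 25400 / 12400 ≈ 2.05 m

2.05 m


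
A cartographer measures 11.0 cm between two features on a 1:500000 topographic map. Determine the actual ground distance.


ground = 11.0 cm * 500000 / 100 = 55000.0 m = 55.0 km

55.0 km


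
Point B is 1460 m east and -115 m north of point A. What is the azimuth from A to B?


az = atan2(1460, -115) = 94.5 deg
adjusted to 0-360: 94.5 degrees

94.5 degrees


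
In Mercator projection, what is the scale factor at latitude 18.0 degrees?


SF = 1 / cos(18.0) = 1 / 0.951057 = 1.051

1.051


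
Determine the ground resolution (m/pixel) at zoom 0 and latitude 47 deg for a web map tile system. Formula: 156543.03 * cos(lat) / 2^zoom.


res = 156543.03 * cos(47) / 2^0 = 156543.03 * 0.68199836 / 1 = 106762.09 m/pixel

106762.09 m/pixel


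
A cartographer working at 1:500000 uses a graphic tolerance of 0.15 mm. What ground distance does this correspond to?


ground = 0.15 mm * 500000 / 1000 = 75.0 m

75.0 m


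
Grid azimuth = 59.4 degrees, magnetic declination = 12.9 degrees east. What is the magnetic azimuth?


magnetic azimuth = grid azimuth - declination (east +ve)
mag_az = 59.4 - 12.9 = 46.5 degrees

46.5 degrees


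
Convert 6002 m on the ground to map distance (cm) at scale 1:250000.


map_cm = 6002 * 100 / 250000 = 2.4008 cm ≈ 2.4 cm

2.4 cm


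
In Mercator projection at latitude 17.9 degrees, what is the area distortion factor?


area_distortion = 1/cos^2(17.9) = 1.104

1.104


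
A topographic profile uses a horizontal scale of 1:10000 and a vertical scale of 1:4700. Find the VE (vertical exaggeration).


VE = horizontal_scale / vertical_scale = 10000 / 4700 ≈ 2.1

2.1x


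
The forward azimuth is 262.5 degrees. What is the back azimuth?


back azimuth = (262.5 + 180) mod 360 = 82.5 degrees

82.5 degrees


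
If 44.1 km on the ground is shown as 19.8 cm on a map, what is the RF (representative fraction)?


ground = 44.1 km = 4410000 cm; RF denominator = ground / map = 4410000 / 19.8 ≈ 222727; RF = 1:222727

1:222727


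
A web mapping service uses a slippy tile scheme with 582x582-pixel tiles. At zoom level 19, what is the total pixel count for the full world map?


tiles per axis = 2^19 = 524288
total tiles = 524288^2 = 274877906944
pixels per axis = 524288 * 582 = 305135616
total pixels = 305135616^2 = 93107744151699456

93107744151699456 pixels


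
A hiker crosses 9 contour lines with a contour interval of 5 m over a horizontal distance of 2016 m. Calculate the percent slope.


elevation change = 9 * 5 = 45 m
slope = 45 / 2016 * 100 = 2.2%

2.2%


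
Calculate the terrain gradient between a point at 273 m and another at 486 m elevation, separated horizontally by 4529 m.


gradient = (486 - 273) / 4529 = 213 / 4529 = 0.047

0.047


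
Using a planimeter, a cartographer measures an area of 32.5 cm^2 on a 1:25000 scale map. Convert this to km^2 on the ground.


ground_area = 32.5 * (25000/100)^2 = 2031250.0 m^2 = 2.03125 km^2 ≈ 2.031 km^2

2.031 km^2


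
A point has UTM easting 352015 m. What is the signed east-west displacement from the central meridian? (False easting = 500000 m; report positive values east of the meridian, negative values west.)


displacement = 352015 - 500000 = -147985 m

-147985 m


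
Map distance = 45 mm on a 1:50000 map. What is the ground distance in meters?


ground = 45 mm * 50000 / 1000 = 2250.0 m

2250.0 m


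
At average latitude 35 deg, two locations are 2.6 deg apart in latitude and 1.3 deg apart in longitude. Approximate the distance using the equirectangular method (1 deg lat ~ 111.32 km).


dlat_km = 2.6 * 111.32 = 289.432
dlon_km = 1.3 * 111.32 * cos(35) ≈ 118.544
dist = sqrt(289.432^2 + 118.544^2) ≈ 312.8 km

312.8 km


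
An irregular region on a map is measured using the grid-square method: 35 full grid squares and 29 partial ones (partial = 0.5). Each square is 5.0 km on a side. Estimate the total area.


effective squares = 35 + 29 * 0.5 = 49.5
area = 49.5 * 25.0 = 1237.5 km^2

1237.5 km^2


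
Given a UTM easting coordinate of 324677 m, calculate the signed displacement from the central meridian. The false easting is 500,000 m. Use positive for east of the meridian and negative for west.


displacement = 324677 - 500000 = -175323 m

-175323 m


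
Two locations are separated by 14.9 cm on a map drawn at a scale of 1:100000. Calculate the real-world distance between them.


ground = 14.9 cm * 100000 / 100 = 14900.0 m = 14.9 km

14.9 km


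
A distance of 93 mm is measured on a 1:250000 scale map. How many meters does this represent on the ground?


ground = 93 mm * 250000 / 1000 = 23250.0 m

23250.0 m


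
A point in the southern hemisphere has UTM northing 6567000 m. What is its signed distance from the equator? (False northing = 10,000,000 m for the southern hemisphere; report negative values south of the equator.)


For southern: actual = 6567000 - 10000000 = -3433000 m

-3433000 m


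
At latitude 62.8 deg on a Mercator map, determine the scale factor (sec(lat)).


SF = 1 / cos(62.8) = 1 / 0.457098 = 2.188

2.188


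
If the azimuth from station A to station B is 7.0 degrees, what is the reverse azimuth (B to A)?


back azimuth = (7.0 + 180) mod 360 = 187.0 degrees

187.0 degrees


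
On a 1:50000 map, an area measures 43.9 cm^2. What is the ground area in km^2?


ground_area = 43.9 * (50000/100)^2 = 10975000.0 m^2 = 10.975 km^2

10.975 km^2


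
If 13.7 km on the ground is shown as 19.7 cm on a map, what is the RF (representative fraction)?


ground = 13.7 km = 1370000 cm; RF denominator = ground / map = 1370000 / 19.7 ≈ 69543; RF = 1:69543

1:69543


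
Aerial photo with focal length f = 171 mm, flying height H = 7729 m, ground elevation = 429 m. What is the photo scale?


scale = f / (H - h) = 171 mm / 7300 m = 171 / 7300000 = 1:42690

1:42690


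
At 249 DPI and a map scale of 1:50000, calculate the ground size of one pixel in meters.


pixel_cm = 2.54 / 249 ≈ 0.010201 cm
ground = pixel_cm * 50000 / 100 = 2.54 * 50000 / (249 * 100) = 127000 / 24900 ≈ 5.1 m

5.1 m


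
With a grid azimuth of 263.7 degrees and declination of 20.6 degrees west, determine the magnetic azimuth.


magnetic azimuth = grid azimuth - declination (east +ve)
mag_az = 263.7 - -20.6 = 284.3 degrees

284.3 degrees


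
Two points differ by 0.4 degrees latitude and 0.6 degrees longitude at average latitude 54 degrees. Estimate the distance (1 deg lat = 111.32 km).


dlat_km = 0.4 * 111.32 = 44.528
dlon_km = 0.6 * 111.32 * cos(54) ≈ 39.259
dist = sqrt(44.528^2 + 39.259^2) ≈ 59.4 km

59.4 km


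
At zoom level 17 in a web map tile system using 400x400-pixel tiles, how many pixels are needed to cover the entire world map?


tiles per axis = 2^17 = 131072
total tiles = 131072^2 = 17179869184
pixels per axis = 131072 * 400 = 52428800
total pixels = 52428800^2 = 2748779069440000

2748779069440000 pixels


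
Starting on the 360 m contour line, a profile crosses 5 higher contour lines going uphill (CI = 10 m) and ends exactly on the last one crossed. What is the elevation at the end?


elevation = 360 + 5 * 10 = 410 m

410 m


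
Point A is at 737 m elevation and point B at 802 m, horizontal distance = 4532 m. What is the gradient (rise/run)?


gradient = (802 - 737) / 4532 = 65 / 4532 = 0.0143

0.0143


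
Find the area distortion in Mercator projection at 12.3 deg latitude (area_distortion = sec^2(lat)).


area_distortion = 1/cos^2(12.3) = 1.048

1.048


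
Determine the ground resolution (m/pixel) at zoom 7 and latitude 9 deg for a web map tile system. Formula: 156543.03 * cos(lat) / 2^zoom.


res = 156543.03 * cos(9) / 2^7 = 156543.03 * 0.98768834 / 128 = 1207.94 m/pixel

1207.94 m/pixel


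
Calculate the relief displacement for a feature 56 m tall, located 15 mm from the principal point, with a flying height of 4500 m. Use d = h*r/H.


d = h * r / H = 56 * 15 / 4500 = 0.19 mm

0.19 mm


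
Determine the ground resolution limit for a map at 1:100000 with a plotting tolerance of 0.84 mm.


ground = 0.84 mm * 100000 / 1000 = 84.0 m

84.0 m


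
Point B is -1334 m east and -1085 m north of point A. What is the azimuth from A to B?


az = atan2(-1334, -1085) = -129.1 deg
adjusted to 0-360: 230.9 degrees

230.9 degrees


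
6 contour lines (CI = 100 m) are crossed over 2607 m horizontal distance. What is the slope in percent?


elevation change = 6 * 100 = 600 m
slope = 600 / 2607 * 100 = 23.0%

23.0%


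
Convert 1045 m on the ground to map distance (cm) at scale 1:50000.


map_cm = 1045 * 100 / 50000 = 2.09 cm

2.09 cm


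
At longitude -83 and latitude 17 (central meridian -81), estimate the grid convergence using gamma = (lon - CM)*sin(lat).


gamma = (-83 - -81) * sin(17) = -2 * 0.292372 = -0.585 degrees

-0.585 degrees


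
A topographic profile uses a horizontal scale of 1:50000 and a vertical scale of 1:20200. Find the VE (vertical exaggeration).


VE = horizontal_scale / vertical_scale = 50000 / 20200 ≈ 2.5

2.5x


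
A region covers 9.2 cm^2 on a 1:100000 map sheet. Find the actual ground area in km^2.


ground_area = 9.2 * (100000/100)^2 = 9200000.0 m^2 = 9.2 km^2

9.2 km^2


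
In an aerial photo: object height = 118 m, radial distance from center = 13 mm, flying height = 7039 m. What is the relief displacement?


d = h * r / H = 118 * 13 / 7039 = 0.22 mm

0.22 mm


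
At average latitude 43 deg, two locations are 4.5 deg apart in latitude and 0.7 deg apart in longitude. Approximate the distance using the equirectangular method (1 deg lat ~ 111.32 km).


dlat_km = 4.5 * 111.32 = 500.94
dlon_km = 0.7 * 111.32 * cos(43) ≈ 56.99
dist = sqrt(500.94^2 + 56.99^2) ≈ 504.2 km

504.2 km


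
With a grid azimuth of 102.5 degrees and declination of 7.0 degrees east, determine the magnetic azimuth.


magnetic azimuth = grid azimuth - declination (east +ve)
mag_az = 102.5 - 7.0 = 95.5 degrees

95.5 degrees


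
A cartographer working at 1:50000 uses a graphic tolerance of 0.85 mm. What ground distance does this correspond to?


ground = 0.85 mm * 50000 / 1000 = 42.5 m

42.5 m


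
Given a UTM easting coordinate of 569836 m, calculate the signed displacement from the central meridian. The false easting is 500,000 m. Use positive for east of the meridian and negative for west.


displacement = 569836 - 500000 = 69836 m

69836 m


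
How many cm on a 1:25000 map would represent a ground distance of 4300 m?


map_cm = 4300 * 100 / 25000 = 17.2 cm

17.2 cm


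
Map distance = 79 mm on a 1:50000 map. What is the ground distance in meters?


ground = 79 mm * 50000 / 1000 = 3950.0 m

3950.0 m


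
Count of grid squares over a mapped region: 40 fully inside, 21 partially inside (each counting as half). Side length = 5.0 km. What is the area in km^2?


effective squares = 40 + 21 * 0.5 = 50.5
area = 50.5 * 25.0 = 1262.5 km^2

1262.5 km^2


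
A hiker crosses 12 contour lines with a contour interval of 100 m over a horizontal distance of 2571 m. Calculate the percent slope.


elevation change = 12 * 100 = 1200 m
slope = 1200 / 2571 * 100 = 46.7%

46.7%


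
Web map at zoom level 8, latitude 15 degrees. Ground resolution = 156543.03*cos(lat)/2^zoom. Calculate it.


res = 156543.03 * cos(15) / 2^8 = 156543.03 * 0.96592583 / 256 = 590.66 m/pixel

590.66 m/pixel


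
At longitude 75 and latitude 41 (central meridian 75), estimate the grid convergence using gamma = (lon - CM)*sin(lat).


gamma = (75 - 75) * sin(41) = 0 * 0.656059 = 0.0 degrees

0.0 degrees


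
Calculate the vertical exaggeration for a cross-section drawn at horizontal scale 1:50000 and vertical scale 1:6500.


VE = horizontal_scale / vertical_scale = 50000 / 6500 ≈ 7.7

7.7x


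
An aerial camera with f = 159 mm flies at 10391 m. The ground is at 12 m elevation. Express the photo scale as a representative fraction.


scale = f / (H - h) = 159 mm / 10379 m = 159 / 10379000 = 1:65277

1:65277


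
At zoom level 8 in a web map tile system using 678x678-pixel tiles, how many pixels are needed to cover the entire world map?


tiles per axis = 2^8 = 256
total tiles = 256^2 = 65536
pixels per axis = 256 * 678 = 173568
total pixels = 173568^2 = 30125850624

30125850624 pixels


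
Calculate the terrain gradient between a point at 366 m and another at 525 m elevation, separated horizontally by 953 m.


gradient = (525 - 366) / 953 = 159 / 953 = 0.1668

0.1668


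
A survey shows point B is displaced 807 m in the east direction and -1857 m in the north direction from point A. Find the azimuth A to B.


az = atan2(807, -1857) = 156.5 deg
adjusted to 0-360: 156.5 degrees

156.5 degrees


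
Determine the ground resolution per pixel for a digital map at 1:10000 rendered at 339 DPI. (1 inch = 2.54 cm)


pixel_cm = 2.54 / 339 ≈ 0.007493 cm
ground = pixel_cm * 10000 / 100 = 2.54 * 10000 / (339 * 100) = 25400 / 33900 ≈ 0.75 m

0.75 m


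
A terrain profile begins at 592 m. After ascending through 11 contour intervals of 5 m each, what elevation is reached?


elevation = 592 + 11 * 5 = 647 m

647 m


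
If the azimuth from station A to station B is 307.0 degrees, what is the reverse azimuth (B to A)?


back azimuth = (307.0 + 180) mod 360 = 127.0 degrees

127.0 degrees


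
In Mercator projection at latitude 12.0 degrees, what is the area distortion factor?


area_distortion = 1/cos^2(12.0) = 1.045

1.045


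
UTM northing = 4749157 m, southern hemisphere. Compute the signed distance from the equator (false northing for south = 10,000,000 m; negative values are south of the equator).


For southern: actual = 4749157 - 10000000 = -5250843 m

-5250843 m


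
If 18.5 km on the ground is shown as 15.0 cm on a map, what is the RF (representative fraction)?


ground = 18.5 km = 1850000 cm; RF denominator = ground / map = 1850000 / 15.0 ≈ 123333; RF = 1:123333

1:123333


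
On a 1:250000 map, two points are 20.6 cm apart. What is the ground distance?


ground = 20.6 cm * 250000 / 100 = 51500.0 m = 51.5 km

51.5 km


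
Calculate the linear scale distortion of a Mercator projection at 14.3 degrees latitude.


SF = 1 / cos(14.3) = 1 / 0.969016 = 1.032

1.032


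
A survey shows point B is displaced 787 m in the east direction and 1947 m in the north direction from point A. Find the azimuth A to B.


az = atan2(787, 1947) = 22.0 deg
adjusted to 0-360: 22.0 degrees

22.0 degrees


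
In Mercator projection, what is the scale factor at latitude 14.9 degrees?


SF = 1 / cos(14.9) = 1 / 0.966376 = 1.035

1.035


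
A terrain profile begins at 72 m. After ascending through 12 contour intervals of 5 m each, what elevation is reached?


elevation = 72 + 12 * 5 = 132 m

132 m


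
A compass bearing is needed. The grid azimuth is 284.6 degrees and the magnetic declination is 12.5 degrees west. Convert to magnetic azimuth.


magnetic azimuth = grid azimuth - declination (east +ve)
mag_az = 284.6 - -12.5 = 297.1 degrees

297.1 degrees


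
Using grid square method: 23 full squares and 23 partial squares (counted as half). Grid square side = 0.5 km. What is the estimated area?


effective squares = 23 + 23 * 0.5 = 34.5
area = 34.5 * 0.25 = 8.625 km^2

8.625 km^2


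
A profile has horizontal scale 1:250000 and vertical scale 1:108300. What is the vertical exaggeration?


VE = horizontal_scale / vertical_scale = 250000 / 108300 ≈ 2.3

2.3x


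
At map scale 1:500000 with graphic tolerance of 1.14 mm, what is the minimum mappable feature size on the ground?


ground = 1.14 mm * 500000 / 1000 = 570.0 m

570.0 m


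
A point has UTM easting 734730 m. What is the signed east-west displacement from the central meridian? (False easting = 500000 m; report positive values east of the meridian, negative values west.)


displacement = 734730 - 500000 = 234730 m

234730 m


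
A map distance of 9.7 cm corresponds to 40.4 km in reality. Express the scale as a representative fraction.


ground = 40.4 km = 4040000 cm; RF denominator = ground / map = 4040000 / 9.7 ≈ 416495; RF = 1:416495

1:416495


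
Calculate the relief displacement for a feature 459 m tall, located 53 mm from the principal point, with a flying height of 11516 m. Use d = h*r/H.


d = h * r / H = 459 * 53 / 11516 = 2.11 mm

2.11 mm


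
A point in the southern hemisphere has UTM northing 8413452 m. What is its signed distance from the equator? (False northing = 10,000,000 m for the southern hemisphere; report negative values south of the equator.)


For southern: actual = 8413452 - 10000000 = -1586548 m

-1586548 m


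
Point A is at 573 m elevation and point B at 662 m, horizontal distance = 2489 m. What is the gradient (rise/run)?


gradient = (662 - 573) / 2489 = 89 / 2489 = 0.0358

0.0358


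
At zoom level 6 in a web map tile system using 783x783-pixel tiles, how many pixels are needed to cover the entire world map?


tiles per axis = 2^6 = 64
total tiles = 64^2 = 4096
pixels per axis = 64 * 783 = 50112
total pixels = 50112^2 = 2511212544

2511212544 pixels


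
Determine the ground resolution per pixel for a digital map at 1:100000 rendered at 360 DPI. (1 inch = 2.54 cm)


pixel_cm = 2.54 / 360 ≈ 0.007056 cm
ground = pixel_cm * 100000 / 100 = 2.54 * 100000 / (360 * 100) = 254000 / 36000 ≈ 7.06 m

7.06 m


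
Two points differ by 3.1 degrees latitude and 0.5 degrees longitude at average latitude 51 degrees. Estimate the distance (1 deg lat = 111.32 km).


dlat_km = 3.1 * 111.32 = 345.092
dlon_km = 0.5 * 111.32 * cos(51) ≈ 35.028
dist = sqrt(345.092^2 + 35.028^2) ≈ 346.9 km

346.9 km


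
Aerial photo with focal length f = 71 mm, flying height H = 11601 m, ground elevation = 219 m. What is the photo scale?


scale = f / (H - h) = 71 mm / 11382 m = 71 / 11382000 = 1:160310

1:160310


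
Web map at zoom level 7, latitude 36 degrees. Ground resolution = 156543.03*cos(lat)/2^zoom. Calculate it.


res = 156543.03 * cos(36) / 2^7 = 156543.03 * 0.80901699 / 128 = 989.42 m/pixel

989.42 m/pixel


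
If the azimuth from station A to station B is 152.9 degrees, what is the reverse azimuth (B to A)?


back azimuth = (152.9 + 180) mod 360 = 332.9 degrees

332.9 degrees


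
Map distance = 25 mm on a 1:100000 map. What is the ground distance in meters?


ground = 25 mm * 100000 / 1000 = 2500.0 m

2500.0 m


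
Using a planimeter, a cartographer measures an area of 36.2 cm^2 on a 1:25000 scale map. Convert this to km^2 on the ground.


ground_area = 36.2 * (25000/100)^2 = 2262500.0 m^2 = 2.2625 km^2 ≈ 2.263 km^2

2.263 km^2


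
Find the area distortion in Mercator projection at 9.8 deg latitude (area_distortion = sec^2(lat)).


area_distortion = 1/cos^2(9.8) = 1.03

1.03


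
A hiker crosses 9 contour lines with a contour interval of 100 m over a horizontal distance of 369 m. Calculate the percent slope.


elevation change = 9 * 100 = 900 m
slope = 900 / 369 * 100 = 243.9%

243.9%
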